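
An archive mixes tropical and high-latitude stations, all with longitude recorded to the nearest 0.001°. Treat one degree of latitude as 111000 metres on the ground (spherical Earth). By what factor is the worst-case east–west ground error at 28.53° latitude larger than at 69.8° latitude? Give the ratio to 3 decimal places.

Rounding to 3 decimal places leaves the longitude within ±0.0005° of the true value.
Error at 28.53° = 0.0005° × 111000 × cos 28.53° ≈ 55.5 × 0.8786 = 48.76 m.
Error at 69.8° = 0.0005° × 111000 × cos 69.8° ≈ 55.5 × 0.3453 = 19.164 m.
The ratio reduces to cos 28.53° / cos 69.8° = 0.8786/0.3453 ≈ 2.5444.

2.544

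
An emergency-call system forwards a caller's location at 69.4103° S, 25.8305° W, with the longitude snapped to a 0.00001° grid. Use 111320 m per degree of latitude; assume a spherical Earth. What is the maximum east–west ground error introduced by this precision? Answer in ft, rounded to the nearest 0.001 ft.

With a 0.00001° grid the true value lies within half a step, ±0.00001°/2 = ±5e-06°, of the stored one.
Parallels shrink by cos φ, so at 69.4103° a degree of longitude is 111320 × 0.3517 ≈ 39148.3 m.
Maximum E–W displacement: 5e-06 × 39148.3 = 0.195741 m.
In feet: 0.195741 m ÷ 0.3048 ≈ 0.6422 ft.

0.642 ft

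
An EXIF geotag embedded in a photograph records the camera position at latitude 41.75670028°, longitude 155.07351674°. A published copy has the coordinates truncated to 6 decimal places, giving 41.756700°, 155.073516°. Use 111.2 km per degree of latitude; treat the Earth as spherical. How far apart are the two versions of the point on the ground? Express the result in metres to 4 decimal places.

The latitude changed by +0.00000028° and the longitude by +0.00000074°.
North–south shift: 0.00000028 × 111200 = 0.031136 m.
E–W at 41.7567°: 0.00000074° × 111200 × cos 41.7567° = 0.00000074 × 111200 × 0.7460 ≈ 0.0613852 m.
Distance: √(0.031136² + 0.0613852²) ≈ 0.0688301 m.

0.0688 metres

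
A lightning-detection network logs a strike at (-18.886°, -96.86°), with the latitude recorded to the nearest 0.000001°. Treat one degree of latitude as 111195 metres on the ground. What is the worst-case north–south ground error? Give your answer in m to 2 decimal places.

0.06 m

Rounding to 6 decimal places leaves the latitude within ±5e-07° of the true value.
North–south distance: 5e-07° × 111195 m/° = 0.0555975 m.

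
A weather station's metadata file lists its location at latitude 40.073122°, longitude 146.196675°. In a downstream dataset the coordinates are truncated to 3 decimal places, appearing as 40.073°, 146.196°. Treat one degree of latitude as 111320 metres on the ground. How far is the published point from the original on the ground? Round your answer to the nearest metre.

The latitude changed by +0.000122° and the longitude by +0.000675°.
North–south shift: 0.000122 × 111320 = 13.581 m.
East–west at this latitude: 0.000675° × 111320 × cos 40.073° ≈ 0.000675 × 85184.8 = 57.4998 m.
Combined displacement = (13.581² + 57.4998²)^½ ≈ 59.0819 m.

59 metres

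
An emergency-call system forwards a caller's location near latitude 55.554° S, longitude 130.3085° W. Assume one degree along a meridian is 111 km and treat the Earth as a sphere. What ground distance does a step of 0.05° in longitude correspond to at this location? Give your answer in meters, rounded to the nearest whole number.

3139 meters

0.05° of longitude at 55.554° is 0.05 × 111000 × cos 55.554° ≈ 0.05 × 62784.8 = 3139.24 m.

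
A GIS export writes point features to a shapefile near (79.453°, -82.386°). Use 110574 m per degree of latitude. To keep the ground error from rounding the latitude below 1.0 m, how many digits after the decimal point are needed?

One degree of latitude covers 110574 m.
N decimal places → at most half a unit in the last place, 0.5 × 10⁻ᴺ° = 110574/2 × 10⁻ᴺ m.
Setting 55287 × 10⁻ᴺ ≤ 1.0 gives 10ᴺ ≥ 5.529e+04, i.e. N ≥ 4.74.
N = 4 would give 5.53 m (too coarse); N = 5 gives 0.553 m ≤ 1.0 m.

5 decimal places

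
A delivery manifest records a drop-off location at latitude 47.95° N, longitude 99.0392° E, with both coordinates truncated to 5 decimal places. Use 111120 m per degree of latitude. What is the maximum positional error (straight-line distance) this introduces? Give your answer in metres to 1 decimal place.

Truncating at 5 decimal places can drop up to a full unit in the last place, so each coordinate may be off by as much as 1e-05°.
N–S: 1e-05° × 111120 m/° = 1.1112 m.
East–west component at 47.95°: 1e-05° × 111120 × cos 47.95° ≈ 1e-05 × 74425.8 ≈ 0.744258 m.
Combining orthogonally: (1.1112² + 0.744258²)^½ ≈ 1.33742 m.

1.3 metres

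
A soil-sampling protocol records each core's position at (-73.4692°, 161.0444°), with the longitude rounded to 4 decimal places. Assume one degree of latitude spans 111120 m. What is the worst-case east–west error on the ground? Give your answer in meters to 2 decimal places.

Rounding to 4 decimal places leaves the longitude within ±5e-05° of the true value.
At latitude 73.4692° a degree of longitude spans 111120 m × cos 73.4692° = 111120 × 0.2845 ≈ 31617.1 m.
So at most 5e-05° × 31617.1 ≈ 1.58085 m east–west.

1.58 meters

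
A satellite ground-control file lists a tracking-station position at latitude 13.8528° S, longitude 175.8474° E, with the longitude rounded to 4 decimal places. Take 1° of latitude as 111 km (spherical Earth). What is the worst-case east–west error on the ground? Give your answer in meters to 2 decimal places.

Rounding to 4 decimal places leaves the longitude within ±5e-05° of the true value.
At latitude 13.8528° a degree of longitude spans 111000 m × cos 13.8528° = 111000 × 0.9709 ≈ 107771 m.
So at most 5e-05° × 107771 ≈ 5.38857 m east–west.

5.39 meters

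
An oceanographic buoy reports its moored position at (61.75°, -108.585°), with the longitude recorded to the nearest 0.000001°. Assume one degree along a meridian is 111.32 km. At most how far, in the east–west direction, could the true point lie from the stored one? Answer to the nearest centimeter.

3 centimeters

Rounding to 6 decimal places leaves the longitude within ±5e-07° of the true value.
Parallels shrink by cos φ, so at 61.75° a degree of longitude is 111320 × 0.4733 ≈ 52689.9 m.
East–west error: 5e-07° × 52689.9 m/° ≈ 0.026345 m.
That is 0.026345 m = 2.6345 cm.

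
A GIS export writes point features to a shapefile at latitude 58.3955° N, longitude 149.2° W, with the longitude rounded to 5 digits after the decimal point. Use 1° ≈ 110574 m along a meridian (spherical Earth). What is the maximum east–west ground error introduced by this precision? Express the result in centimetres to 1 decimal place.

Rounding to 5 decimal places leaves the longitude within ±5e-06° of the true value.
Parallels shrink by cos φ, so at 58.3955° a degree of longitude is 110574 × 0.5241 ≈ 57946.6 m.
East–west error: 5e-06° × 57946.6 m/° ≈ 0.289733 m.
That is 0.289733 m = 28.973 cm.

29.0 centimetres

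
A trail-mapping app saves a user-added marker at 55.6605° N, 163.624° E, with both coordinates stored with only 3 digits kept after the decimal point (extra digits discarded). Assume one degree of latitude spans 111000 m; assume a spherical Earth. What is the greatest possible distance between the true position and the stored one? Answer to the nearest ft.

418 ft

Truncating at 3 decimal places can drop up to a full unit in the last place, so each coordinate may be off by as much as 0.001°.
N–S: 0.001° × 111000 m/° = 111 m.
East–west component at 55.6605°: 0.001° × 111000 × cos 55.6605° ≈ 0.001 × 62614.6 ≈ 62.6146 m.
Combining orthogonally: (111² + 62.6146²)^½ ≈ 127.442 m.
In feet: 127.442 m ÷ 0.3048 ≈ 418.12 ft.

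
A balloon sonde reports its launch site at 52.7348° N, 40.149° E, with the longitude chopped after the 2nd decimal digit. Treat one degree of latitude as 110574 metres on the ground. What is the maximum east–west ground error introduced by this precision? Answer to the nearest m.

670 m

Truncating at 2 decimal places can drop up to a full unit in the last place, so the longitude may be off by as much as 0.01°.
Parallels shrink by cos φ, so at 52.7348° a degree of longitude is 110574 × 0.6055 ≈ 66953.1 m.
Maximum E–W displacement: 0.01 × 66953.1 = 669.531 m.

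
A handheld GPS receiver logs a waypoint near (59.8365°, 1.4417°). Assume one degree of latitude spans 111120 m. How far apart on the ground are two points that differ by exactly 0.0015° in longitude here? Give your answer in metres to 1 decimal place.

83.8 metres

At 59.8365° a degree of longitude is 111120 × cos 59.8365° ≈ 55834.4 m, so 0.0015° corresponds to 83.7516 m.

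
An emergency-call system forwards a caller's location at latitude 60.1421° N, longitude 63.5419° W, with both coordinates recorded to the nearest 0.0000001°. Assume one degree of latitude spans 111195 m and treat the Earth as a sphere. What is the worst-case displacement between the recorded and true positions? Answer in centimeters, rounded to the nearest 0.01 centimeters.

0.62 centimeters

Rounding to 7 decimal places leaves each coordinate within ±5e-08° of the true value.
North–south component: 5e-08° × 111195 = 0.00555975 m.
E–W at 60.1421°: 5e-08° × 111195 × cos 60.1421° = 5e-08 × 111195 × 0.4979 ≈ 0.00276793 m.
The two errors are perpendicular, so the maximum displacement is √(0.00555975² + 0.00276793²) ≈ 0.00621065 m.
That is 0.00621065 m = 0.62107 cm.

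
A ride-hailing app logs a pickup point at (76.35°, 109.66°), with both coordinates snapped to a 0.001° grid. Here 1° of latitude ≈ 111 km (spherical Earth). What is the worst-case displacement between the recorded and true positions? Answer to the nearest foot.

With a 0.001° grid the true value lies within half a step, ±0.001°/2 = ±0.0005°, of the stored one.
Latitude error → 0.0005 × 111000 = 55.5 m along the meridian.
East–west component at 76.35°: 0.0005° × 111000 × cos 76.35° ≈ 0.0005 × 26194.9 ≈ 13.0975 m.
The two errors are perpendicular, so the maximum displacement is √(55.5² + 13.0975²) ≈ 57.0245 m.
In feet: 57.0245 m ÷ 0.3048 ≈ 187.09 ft.

187 feet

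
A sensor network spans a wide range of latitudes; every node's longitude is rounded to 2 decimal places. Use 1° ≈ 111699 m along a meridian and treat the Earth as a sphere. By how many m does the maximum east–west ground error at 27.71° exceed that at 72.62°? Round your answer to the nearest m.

Rounding to 2 decimal places leaves the longitude within ±0.005° of the true value.
At 27.71°: 0.005° × 111699 × cos 27.71° = 0.005 × 111699 × 0.8853 ≈ 494.44 m.
Error at 72.62° = 0.005° × 111699 × cos 72.62° ≈ 558.5 × 0.2987 = 166.83 m.
Difference: 494.44 − 166.83 = 327.62 m.

328 m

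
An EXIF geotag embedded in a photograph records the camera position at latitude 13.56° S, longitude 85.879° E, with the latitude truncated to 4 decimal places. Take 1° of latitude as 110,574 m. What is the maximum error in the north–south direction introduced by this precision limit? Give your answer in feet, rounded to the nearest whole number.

36 feet

Truncating at 4 decimal places can drop up to a full unit in the last place, so the latitude may be off by as much as 0.0001°.
So the N–S error is at most 0.0001 × 110574 = 11.0574 m.
Converting: 11.0574 m × 3.2808 ft/m ≈ 36.278 ft.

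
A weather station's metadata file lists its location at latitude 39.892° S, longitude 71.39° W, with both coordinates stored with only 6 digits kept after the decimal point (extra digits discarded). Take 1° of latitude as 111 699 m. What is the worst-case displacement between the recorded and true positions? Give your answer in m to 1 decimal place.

Truncating at 6 decimal places can drop up to a full unit in the last place, so each coordinate may be off by as much as 1e-06°.
N–S: 1e-06° × 111699 m/° = 0.111699 m.
Longitude error → 1e-06 × 111699 × cos 39.892° = 1e-06 × 111699 × 0.7673 ≈ 0.0857016 m.
The two errors are perpendicular, so the maximum displacement is √(0.111699² + 0.0857016²) ≈ 0.140789 m.

0.1 m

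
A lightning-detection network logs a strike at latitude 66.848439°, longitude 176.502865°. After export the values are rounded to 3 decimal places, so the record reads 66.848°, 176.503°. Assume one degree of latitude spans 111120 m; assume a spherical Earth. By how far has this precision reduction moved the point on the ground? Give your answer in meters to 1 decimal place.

49.1 meters

Δlat = 66.848439 − 66.848 = +0.000439°; Δlon = 176.502865 − 176.503 = -0.000135°.
North–south shift: 0.000439 × 111120 = 48.7817 m.
East–west at this latitude: -0.000135° × 111120 × cos 66.848° ≈ -0.000135 × 43689.2 = -5.89805 m.
Hypotenuse of the two orthogonal shifts: √(48.7817² + 5.89805²) = 49.1369 m.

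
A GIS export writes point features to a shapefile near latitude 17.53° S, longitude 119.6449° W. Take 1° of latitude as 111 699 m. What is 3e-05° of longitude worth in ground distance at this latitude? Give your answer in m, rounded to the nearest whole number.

3 m

One degree of longitude here spans 111699 × cos 17.53° = 111699 × 0.9536 ≈ 106512 m; 3e-05° of that is 3.19535 m.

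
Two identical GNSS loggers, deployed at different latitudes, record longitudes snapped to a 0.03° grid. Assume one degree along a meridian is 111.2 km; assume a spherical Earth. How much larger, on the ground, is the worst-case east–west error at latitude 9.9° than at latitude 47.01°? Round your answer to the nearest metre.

With a 0.03° grid the true value lies within half a step, ±0.03°/2 = ±0.015°, of the stored one.
Error at 9.9° = 0.015° × 111200 × cos 9.9° ≈ 1668 × 0.9851 = 1643.2 m.
At 47.01°: 0.015° × 111200 × cos 47.01° = 0.015 × 111200 × 0.6819 ≈ 1137.4 m.
So the lower-latitude error exceeds the higher by 1643.2 − 1137.4 = 505.8 m.

506 metres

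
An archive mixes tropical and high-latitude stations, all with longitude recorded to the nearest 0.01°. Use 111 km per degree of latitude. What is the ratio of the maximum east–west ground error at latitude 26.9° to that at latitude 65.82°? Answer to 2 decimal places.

Rounding to 2 decimal places leaves the longitude within ±0.005° of the true value.
At 26.9°: 0.005° × 111000 × cos 26.9° = 0.005 × 111000 × 0.8918 ≈ 494.95 m.
At 65.82°: 0.005° × 111000 × cos 65.82° = 0.005 × 111000 × 0.4096 ≈ 227.33 m.
The ratio reduces to cos 26.9° / cos 65.82° = 0.8918/0.4096 ≈ 2.1772.

2.18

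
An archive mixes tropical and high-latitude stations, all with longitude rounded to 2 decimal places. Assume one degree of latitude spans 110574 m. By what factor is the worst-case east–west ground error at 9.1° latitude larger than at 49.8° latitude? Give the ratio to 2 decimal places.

Rounding to 2 decimal places leaves the longitude within ±0.005° of the true value.
Error at 9.1° = 0.005° × 110574 × cos 9.1° ≈ 552.87 × 0.9874 = 545.91 m.
At 49.8°: 0.005° × 110574 × cos 49.8° = 0.005 × 110574 × 0.6455 ≈ 356.85 m.
Ratio: 545.91 / 356.85 = cos 9.1° / cos 49.8° ≈ 1.5298.

1.53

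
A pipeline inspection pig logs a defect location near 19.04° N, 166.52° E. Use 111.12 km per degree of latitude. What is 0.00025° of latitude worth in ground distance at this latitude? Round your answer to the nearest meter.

Along a meridian 0.00025° is 0.00025 × 111120 = 27.78 m.

28 meters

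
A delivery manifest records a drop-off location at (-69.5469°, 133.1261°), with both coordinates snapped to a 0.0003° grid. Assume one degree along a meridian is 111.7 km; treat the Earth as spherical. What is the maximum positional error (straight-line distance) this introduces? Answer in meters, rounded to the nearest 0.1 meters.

17.7 meters

With a 0.0003° grid the true value lies within half a step, ±0.0003°/2 = ±0.00015°, of the stored one.
North–south component: 0.00015° × 111700 = 16.755 m.
East–west component at 69.5469°: 0.00015° × 111700 × cos 69.5469° ≈ 0.00015 × 39032.5 ≈ 5.85488 m.
Combining orthogonally: (16.755² + 5.85488²)^½ ≈ 17.7485 m.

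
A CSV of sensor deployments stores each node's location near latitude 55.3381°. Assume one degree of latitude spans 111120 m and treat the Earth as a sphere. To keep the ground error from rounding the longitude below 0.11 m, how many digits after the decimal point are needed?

At 55.3381° one degree of longitude covers 111120 × cos 55.3381° ≈ 111120 × 0.5687 ≈ 63197.6 m.
Rounding to N decimal places gives at most 0.5 × 10⁻ᴺ degrees of error, i.e. 0.5 × 10⁻ᴺ × 63197.6 m.
Setting 31598.8 × 10⁻ᴺ ≤ 0.11 gives 10ᴺ ≥ 2.873e+05, i.e. N ≥ 5.46.
N = 5 would give 0.316 m (too coarse); N = 6 gives 0.0316 m ≤ 0.11 m.

6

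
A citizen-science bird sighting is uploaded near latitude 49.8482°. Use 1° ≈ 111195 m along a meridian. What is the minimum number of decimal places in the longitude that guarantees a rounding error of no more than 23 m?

4

At 49.8482° one degree of longitude covers 111195 × cos 49.8482° ≈ 111195 × 0.6448 ≈ 71700.2 m.
With N decimal places the half-ulp bound is 0.5·10⁻ᴺ°, or 0.5·10⁻ᴺ × 71700.2 m on the ground.
Setting 35850.1 × 10⁻ᴺ ≤ 23 gives 10ᴺ ≥ 1559, i.e. N ≥ 3.19.
N = 3 would give 35.9 m (too coarse); N = 4 gives 3.59 m ≤ 23 m.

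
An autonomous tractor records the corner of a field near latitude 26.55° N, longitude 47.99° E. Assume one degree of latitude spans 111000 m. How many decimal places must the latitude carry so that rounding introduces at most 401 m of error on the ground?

3

One degree of latitude covers 111000 m.
N decimal places → at most half a unit in the last place, 0.5 × 10⁻ᴺ° = 111000/2 × 10⁻ᴺ m.
Need 0.5 × 111000 × 10⁻ᴺ ≤ 401 → 10⁻ᴺ ≤ 7.225e-03, so N ≥ 2.14.
So 3 decimal places suffice (55.5 m); 2 would allow up to 555 m.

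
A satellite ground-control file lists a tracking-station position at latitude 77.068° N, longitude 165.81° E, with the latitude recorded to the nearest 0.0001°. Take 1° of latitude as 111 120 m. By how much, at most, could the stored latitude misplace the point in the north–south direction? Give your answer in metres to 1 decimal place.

5.6 metres

Rounding to 4 decimal places leaves the latitude within ±5e-05° of the true value.
North–south distance: 5e-05° × 111120 m/° = 5.556 m.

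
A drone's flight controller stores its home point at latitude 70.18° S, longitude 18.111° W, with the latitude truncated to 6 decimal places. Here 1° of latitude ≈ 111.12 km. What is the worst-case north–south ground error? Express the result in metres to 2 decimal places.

0.11 metres

Truncating at 6 decimal places can drop up to a full unit in the last place, so the latitude may be off by as much as 1e-06°.
So the N–S error is at most 1e-06 × 111120 = 0.11112 m.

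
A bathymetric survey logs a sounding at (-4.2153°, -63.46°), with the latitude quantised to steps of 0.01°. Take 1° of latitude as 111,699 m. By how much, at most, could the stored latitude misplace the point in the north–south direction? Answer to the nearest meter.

With a 0.01° grid the true value lies within half a step, ±0.01°/2 = ±0.005°, of the stored one.
Along the meridian that is 0.005° × 111699 m/° = 558.495 m.

558 meters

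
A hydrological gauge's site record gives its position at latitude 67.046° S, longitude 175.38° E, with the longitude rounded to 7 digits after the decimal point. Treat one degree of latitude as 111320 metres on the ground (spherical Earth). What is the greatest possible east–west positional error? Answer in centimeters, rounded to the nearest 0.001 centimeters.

Rounding to 7 decimal places leaves the longitude within ±5e-08° of the true value.
At latitude 67.046° a degree of longitude spans 111320 m × cos 67.046° = 111320 × 0.3900 ≈ 43413.9 m.
So at most 5e-08° × 43413.9 ≈ 0.0021707 m east–west.
That is 0.0021707 m = 0.21707 cm.

0.217 centimeters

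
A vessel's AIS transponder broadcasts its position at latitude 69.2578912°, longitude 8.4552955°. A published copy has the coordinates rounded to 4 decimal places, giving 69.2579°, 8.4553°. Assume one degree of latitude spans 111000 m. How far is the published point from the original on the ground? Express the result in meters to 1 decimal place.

1.0 meters

Δlat = 69.2578912 − 69.2579 = -0.0000088°; Δlon = 8.4552955 − 8.4553 = -0.0000045°.
N–S: -0.0000088° × 111000 m/° = -0.9768 m.
East–west at this latitude: -0.0000045° × 111000 × cos 69.2579° ≈ -0.0000045 × 39312 = -0.176904 m.
Combined displacement = (0.9768² + 0.176904²)^½ ≈ 0.99269 m.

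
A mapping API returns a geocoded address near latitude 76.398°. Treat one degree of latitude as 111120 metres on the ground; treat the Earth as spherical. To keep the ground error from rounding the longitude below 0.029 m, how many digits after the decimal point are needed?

6

At 76.398° one degree of longitude covers 111120 × cos 76.398° ≈ 111120 × 0.2352 ≈ 26132.8 m.
With N decimal places the half-ulp bound is 0.5·10⁻ᴺ°, or 0.5·10⁻ᴺ × 26132.8 m on the ground.
Setting 13066.4 × 10⁻ᴺ ≤ 0.029 gives 10ᴺ ≥ 4.506e+05, i.e. N ≥ 5.65.
At 5 places the error can reach 0.131 m, but 6 places keeps it to 0.0131 m.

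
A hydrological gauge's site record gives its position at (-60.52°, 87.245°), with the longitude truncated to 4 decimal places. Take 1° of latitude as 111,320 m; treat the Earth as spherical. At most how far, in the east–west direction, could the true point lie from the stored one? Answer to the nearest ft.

Truncating at 4 decimal places can drop up to a full unit in the last place, so the longitude may be off by as much as 0.0001°.
One degree of longitude at 60.52° is 111320 × cos 60.52° ≈ 111320 × 0.4921 = 54782.8 m.
So at most 0.0001° × 54782.8 ≈ 5.47828 m east–west.
In feet: 5.47828 m ÷ 0.3048 ≈ 17.973 ft.

18 ft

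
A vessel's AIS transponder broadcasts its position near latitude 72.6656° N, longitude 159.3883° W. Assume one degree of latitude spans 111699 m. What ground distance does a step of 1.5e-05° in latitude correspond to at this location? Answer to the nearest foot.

5 feet

Along a meridian 1.5e-05° is 1.5e-05 × 111699 = 1.67549 m.
In feet: 1.67549 m ÷ 0.3048 ≈ 5.497 ft.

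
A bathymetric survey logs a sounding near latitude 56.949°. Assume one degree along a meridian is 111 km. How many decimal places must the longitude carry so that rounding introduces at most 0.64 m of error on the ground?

5 decimal places

At 56.949° one degree of longitude covers 111000 × cos 56.949° ≈ 111000 × 0.5454 ≈ 60537.8 m.
N decimal places → at most half a unit in the last place, 0.5 × 10⁻ᴺ° = 60537.8/2 × 10⁻ᴺ m.
Need 0.5 × 60537.8 × 10⁻ᴺ ≤ 0.64 → 10⁻ᴺ ≤ 2.114e-05, so N ≥ 4.67.
So 5 decimal places suffice (0.303 m); 4 would allow up to 3.03 m.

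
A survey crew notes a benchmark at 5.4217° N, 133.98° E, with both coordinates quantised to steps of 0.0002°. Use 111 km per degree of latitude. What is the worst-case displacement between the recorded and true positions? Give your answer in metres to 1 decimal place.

With a 0.0002° grid the true value lies within half a step, ±0.0002°/2 = ±0.0001°, of the stored one.
N–S: 0.0001° × 111000 m/° = 11.1 m.
Longitude error → 0.0001 × 111000 × cos 5.4217° = 0.0001 × 111000 × 0.9955 ≈ 11.0503 m.
Combining orthogonally: (11.1² + 11.0503²)^½ ≈ 15.6627 m.

15.7 metres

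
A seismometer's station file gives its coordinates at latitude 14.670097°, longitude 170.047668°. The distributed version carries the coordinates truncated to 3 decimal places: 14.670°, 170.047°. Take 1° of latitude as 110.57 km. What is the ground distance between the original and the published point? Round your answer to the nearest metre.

The latitude changed by +0.000097° and the longitude by +0.000668°.
North–south shift: 0.000097 × 110570 = 10.7253 m.
E–W at 14.67°: 0.000668° × 110570 × cos 14.67° = 0.000668 × 110570 × 0.9674 ≈ 71.4529 m.
Combined displacement = (10.7253² + 71.4529²)^½ ≈ 72.2534 m.

72 metres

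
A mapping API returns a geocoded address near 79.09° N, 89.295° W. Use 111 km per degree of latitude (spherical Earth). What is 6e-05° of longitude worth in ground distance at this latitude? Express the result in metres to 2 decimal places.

1.26 metres

At 79.09° a degree of longitude is 111000 × cos 79.09° ≈ 21008.6 m, so 6e-05° corresponds to 1.26052 m.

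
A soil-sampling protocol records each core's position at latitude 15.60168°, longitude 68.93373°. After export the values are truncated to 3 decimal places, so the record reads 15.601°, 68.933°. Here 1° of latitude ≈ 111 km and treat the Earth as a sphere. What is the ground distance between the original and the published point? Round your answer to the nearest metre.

The latitude changed by +0.00068° and the longitude by +0.00073°.
North–south shift: 0.00068 × 111000 = 75.48 m.
East–west at this latitude: 0.00073° × 111000 × cos 15.601° ≈ 0.00073 × 106911 = 78.0447 m.
Hypotenuse of the two orthogonal shifts: √(75.48² + 78.0447²) = 108.573 m.

109 metres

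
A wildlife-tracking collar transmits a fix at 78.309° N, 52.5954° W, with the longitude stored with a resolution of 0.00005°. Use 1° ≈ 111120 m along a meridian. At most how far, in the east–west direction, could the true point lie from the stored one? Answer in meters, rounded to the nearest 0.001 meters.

0.563 meters

With a 0.00005° grid the true value lies within half a step, ±0.00005°/2 = ±2.5e-05°, of the stored one.
One degree of longitude at 78.309° is 111120 × cos 78.309° ≈ 111120 × 0.2026 = 22516.6 m.
Maximum E–W displacement: 2.5e-05 × 22516.6 = 0.562916 m.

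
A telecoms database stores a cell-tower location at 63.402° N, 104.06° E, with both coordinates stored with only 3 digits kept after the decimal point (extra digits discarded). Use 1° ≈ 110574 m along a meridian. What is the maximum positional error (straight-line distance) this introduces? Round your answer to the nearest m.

Truncating at 3 decimal places can drop up to a full unit in the last place, so each coordinate may be off by as much as 0.001°.
Latitude error → 0.001 × 110574 = 110.574 m along the meridian.
East–west component at 63.402°: 0.001° × 110574 × cos 63.402° ≈ 0.001 × 49507.1 ≈ 49.5071 m.
Worst case both components are at the extreme and orthogonal: √(110.574² + 49.5071²) ≈ 121.151 m.

121 m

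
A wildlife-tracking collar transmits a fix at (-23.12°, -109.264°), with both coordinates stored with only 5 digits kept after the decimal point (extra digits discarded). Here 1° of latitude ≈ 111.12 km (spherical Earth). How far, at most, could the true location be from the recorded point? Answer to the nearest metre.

2 metres

Truncating at 5 decimal places can drop up to a full unit in the last place, so each coordinate may be off by as much as 1e-05°.
N–S: 1e-05° × 111120 m/° = 1.1112 m.
E–W at 23.12°: 1e-05° × 111120 × cos 23.12° = 1e-05 × 111120 × 0.9197 ≈ 1.02195 m.
Combining orthogonally: (1.1112² + 1.02195²)^½ ≈ 1.50969 m.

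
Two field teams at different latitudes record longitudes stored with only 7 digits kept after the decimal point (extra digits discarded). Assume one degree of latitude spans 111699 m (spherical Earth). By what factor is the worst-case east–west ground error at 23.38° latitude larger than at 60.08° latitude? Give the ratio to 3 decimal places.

Truncating at 7 decimal places can drop up to a full unit in the last place, so the longitude may be off by as much as 1e-07°.
At 23.38°: 1e-07° × 111699 × cos 23.38° = 1e-07 × 111699 × 0.9179 ≈ 0.010253 m.
Error at 60.08° = 1e-07° × 111699 × cos 60.08° ≈ 0.01117 × 0.4988 = 0.0055714 m.
The ratio reduces to cos 23.38° / cos 60.08° = 0.9179/0.4988 ≈ 1.8402.

1.840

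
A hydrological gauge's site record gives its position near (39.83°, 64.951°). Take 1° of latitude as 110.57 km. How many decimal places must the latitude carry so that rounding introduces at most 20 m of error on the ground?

One degree of latitude covers 110570 m.
With N decimal places the half-ulp bound is 0.5·10⁻ᴺ°, or 0.5·10⁻ᴺ × 110570 m on the ground.
Need 0.5 × 110570 × 10⁻ᴺ ≤ 20 → 10⁻ᴺ ≤ 3.618e-04, so N ≥ 3.44.
So 4 decimal places suffice (5.53 m); 3 would allow up to 55.3 m.

4 decimal places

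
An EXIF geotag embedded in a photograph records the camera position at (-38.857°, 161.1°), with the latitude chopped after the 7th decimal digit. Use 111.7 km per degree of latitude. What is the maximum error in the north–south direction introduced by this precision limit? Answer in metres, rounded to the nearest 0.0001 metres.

0.0112 metres

Truncating at 7 decimal places can drop up to a full unit in the last place, so the latitude may be off by as much as 1e-07°.
So the N–S error is at most 1e-07 × 111700 = 0.01117 m.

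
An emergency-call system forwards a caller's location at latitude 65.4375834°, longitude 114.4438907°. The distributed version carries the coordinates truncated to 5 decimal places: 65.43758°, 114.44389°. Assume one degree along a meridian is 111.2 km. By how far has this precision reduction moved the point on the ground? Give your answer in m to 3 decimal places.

The latitude changed by +0.0000034° and the longitude by +0.0000007°.
North–south shift: 0.0000034 × 111200 = 0.37808 m.
E–W at 65.4376°: 0.0000007° × 111200 × cos 65.4376° = 0.0000007 × 111200 × 0.4157 ≈ 0.0323569 m.
Distance: √(0.37808² + 0.0323569²) ≈ 0.379462 m.

0.379 m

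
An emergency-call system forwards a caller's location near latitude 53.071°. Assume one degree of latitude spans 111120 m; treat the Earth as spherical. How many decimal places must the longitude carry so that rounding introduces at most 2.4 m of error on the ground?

At 53.071° one degree of longitude covers 111120 × cos 53.071° ≈ 111120 × 0.6008 ≈ 66763.7 m.
Rounding to N decimal places gives at most 0.5 × 10⁻ᴺ degrees of error, i.e. 0.5 × 10⁻ᴺ × 66763.7 m.
Need 0.5 × 66763.7 × 10⁻ᴺ ≤ 2.4 → 10⁻ᴺ ≤ 7.190e-05, so N ≥ 4.14.
At 4 places the error can reach 3.34 m, but 5 places keeps it to 0.334 m.

5 decimal places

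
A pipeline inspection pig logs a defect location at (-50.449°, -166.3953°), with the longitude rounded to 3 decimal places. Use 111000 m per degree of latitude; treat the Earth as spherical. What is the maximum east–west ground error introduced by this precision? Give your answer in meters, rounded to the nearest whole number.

Rounding to 3 decimal places leaves the longitude within ±0.0005° of the true value.
One degree of longitude at 50.449° is 111000 × cos 50.449° ≈ 111000 × 0.6368 = 70680.9 m.
Maximum E–W displacement: 0.0005 × 70680.9 = 35.3404 m.

35 meters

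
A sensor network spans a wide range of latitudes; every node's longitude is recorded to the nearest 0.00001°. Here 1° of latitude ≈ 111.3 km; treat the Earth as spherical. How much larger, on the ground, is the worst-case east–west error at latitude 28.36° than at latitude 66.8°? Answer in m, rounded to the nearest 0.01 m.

Rounding to 5 decimal places leaves the longitude within ±5e-06° of the true value.
At 28.36°: 5e-06° × 111300 × cos 28.36° = 5e-06 × 111300 × 0.8800 ≈ 0.48971 m.
Error at 66.8° = 5e-06° × 111300 × cos 66.8° ≈ 0.5565 × 0.3939 = 0.21923 m.
So the lower-latitude error exceeds the higher by 0.48971 − 0.21923 = 0.27048 m.

0.27 m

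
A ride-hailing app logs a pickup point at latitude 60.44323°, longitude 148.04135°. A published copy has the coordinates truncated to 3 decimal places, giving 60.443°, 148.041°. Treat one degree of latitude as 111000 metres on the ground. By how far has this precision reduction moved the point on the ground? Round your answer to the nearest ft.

The latitude changed by +0.00023° and the longitude by +0.00035°.
North–south shift: 0.00023 × 111000 = 25.53 m.
East–west at this latitude: 0.00035° × 111000 × cos 60.443° ≈ 0.00035 × 54755.1 = 19.1643 m.
Distance: √(25.53² + 19.1643²) ≈ 31.9226 m.
In feet: 31.9226 m ÷ 0.3048 ≈ 104.73 ft.

105 ft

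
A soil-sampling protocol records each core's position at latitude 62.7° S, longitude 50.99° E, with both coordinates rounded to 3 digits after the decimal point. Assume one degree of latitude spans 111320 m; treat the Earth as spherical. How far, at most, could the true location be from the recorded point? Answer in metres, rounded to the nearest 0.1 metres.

Rounding to 3 decimal places leaves each coordinate within ±0.0005° of the true value.
North–south component: 0.0005° × 111320 = 55.66 m.
East–west component at 62.7°: 0.0005° × 111320 × cos 62.7° ≈ 0.0005 × 51056.9 ≈ 25.5284 m.
Worst case both components are at the extreme and orthogonal: √(55.66² + 25.5284²) ≈ 61.2351 m.

61.2 metres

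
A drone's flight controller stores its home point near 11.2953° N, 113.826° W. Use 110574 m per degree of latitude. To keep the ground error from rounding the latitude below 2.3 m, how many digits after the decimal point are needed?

5

One degree of latitude covers 110574 m.
Rounding to N decimal places gives at most 0.5 × 10⁻ᴺ degrees of error, i.e. 0.5 × 10⁻ᴺ × 110574 m.
Need 0.5 × 110574 × 10⁻ᴺ ≤ 2.3 → 10⁻ᴺ ≤ 4.160e-05, so N ≥ 4.38.
At 4 places the error can reach 5.53 m, but 5 places keeps it to 0.553 m.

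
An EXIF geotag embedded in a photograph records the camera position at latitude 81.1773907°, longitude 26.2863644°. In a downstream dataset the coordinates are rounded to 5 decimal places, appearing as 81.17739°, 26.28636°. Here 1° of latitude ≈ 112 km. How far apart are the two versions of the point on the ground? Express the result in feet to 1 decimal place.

Δlat = 81.1773907 − 81.17739 = +0.0000007°; Δlon = 26.2863644 − 26.28636 = +0.0000044°.
N–S: 0.0000007° × 112000 m/° = 0.0784 m.
East–west at this latitude: 0.0000044° × 112000 × cos 81.1774° ≈ 0.0000044 × 17178.1 = 0.0755836 m.
Distance: √(0.0784² + 0.0755836²) ≈ 0.108901 m.
Converting: 0.108901 m × 3.2808 ft/m ≈ 0.35729 ft.

0.4 feet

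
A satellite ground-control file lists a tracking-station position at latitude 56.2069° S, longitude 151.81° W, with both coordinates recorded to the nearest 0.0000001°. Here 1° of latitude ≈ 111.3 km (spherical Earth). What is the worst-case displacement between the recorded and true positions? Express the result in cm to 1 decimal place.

0.6 cm

Rounding to 7 decimal places leaves each coordinate within ±5e-08° of the true value.
N–S: 5e-08° × 111300 m/° = 0.005565 m.
East–west component at 56.2069°: 5e-08° × 111300 × cos 56.2069° ≈ 5e-08 × 61904.6 ≈ 0.00309523 m.
Combining orthogonally: (0.005565² + 0.00309523²)^½ ≈ 0.00636786 m.
That is 0.00636786 m = 0.63679 cm.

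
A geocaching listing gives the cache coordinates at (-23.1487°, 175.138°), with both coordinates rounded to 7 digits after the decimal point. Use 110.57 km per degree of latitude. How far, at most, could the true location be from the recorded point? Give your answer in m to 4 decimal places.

Rounding to 7 decimal places leaves each coordinate within ±5e-08° of the true value.
N–S: 5e-08° × 110570 m/° = 0.0055285 m.
East–west component at 23.1487°: 5e-08° × 110570 × cos 23.1487° ≈ 5e-08 × 101668 ≈ 0.00508339 m.
Combining orthogonally: (0.0055285² + 0.00508339²)^½ ≈ 0.00751034 m.

0.0075 m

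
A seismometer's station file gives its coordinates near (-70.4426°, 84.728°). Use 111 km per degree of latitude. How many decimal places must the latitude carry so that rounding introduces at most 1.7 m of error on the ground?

5

One degree of latitude covers 111000 m.
Rounding to N decimal places gives at most 0.5 × 10⁻ᴺ degrees of error, i.e. 0.5 × 10⁻ᴺ × 111000 m.
Need 0.5 × 111000 × 10⁻ᴺ ≤ 1.7 → 10⁻ᴺ ≤ 3.063e-05, so N ≥ 4.51.
At 4 places the error can reach 5.55 m, but 5 places keeps it to 0.555 m.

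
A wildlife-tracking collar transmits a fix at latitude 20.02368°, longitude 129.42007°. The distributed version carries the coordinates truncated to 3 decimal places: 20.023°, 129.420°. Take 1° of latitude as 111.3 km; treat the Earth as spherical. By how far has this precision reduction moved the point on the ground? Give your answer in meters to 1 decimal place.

76.0 meters

Δlat = 20.02368 − 20.023 = +0.00068°; Δlon = 129.42007 − 129.420 = +0.00007°.
North–south shift: 0.00068 × 111300 = 75.684 m.
East–west at this latitude: 0.00007° × 111300 × cos 20.023° ≈ 0.00007 × 104572 = 7.32007 m.
Distance: √(75.684² + 7.32007²) ≈ 76.0372 m.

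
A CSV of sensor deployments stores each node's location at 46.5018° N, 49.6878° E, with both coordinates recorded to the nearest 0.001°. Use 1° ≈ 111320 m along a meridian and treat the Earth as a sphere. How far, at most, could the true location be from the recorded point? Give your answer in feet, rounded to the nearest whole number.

Rounding to 3 decimal places leaves each coordinate within ±0.0005° of the true value.
N–S: 0.0005° × 111320 m/° = 55.66 m.
East–west component at 46.5018°: 0.0005° × 111320 × cos 46.5018° ≈ 0.0005 × 76625.1 ≈ 38.3125 m.
Combining orthogonally: (55.66² + 38.3125²)^½ ≈ 67.5713 m.
Converting: 67.5713 m × 3.2808 ft/m ≈ 221.69 ft.

222 feet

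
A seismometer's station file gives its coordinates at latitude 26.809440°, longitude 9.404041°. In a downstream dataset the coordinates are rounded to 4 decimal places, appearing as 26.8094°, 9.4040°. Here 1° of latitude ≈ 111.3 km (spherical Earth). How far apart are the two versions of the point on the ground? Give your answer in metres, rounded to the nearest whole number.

6 metres

Δlat = 26.809440 − 26.8094 = +0.000040°; Δlon = 9.404041 − 9.4040 = +0.000041°.
N–S: 0.000040° × 111300 m/° = 4.452 m.
East–west at this latitude: 0.000041° × 111300 × cos 26.8094° ≈ 0.000041 × 99336.6 = 4.0728 m.
Combined displacement = (4.452² + 4.0728²)^½ ≈ 6.0339 m.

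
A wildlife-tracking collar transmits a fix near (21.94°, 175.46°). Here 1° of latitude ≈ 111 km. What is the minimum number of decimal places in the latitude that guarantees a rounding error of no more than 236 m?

3

One degree of latitude covers 111000 m.
N decimal places → at most half a unit in the last place, 0.5 × 10⁻ᴺ° = 111000/2 × 10⁻ᴺ m.
Setting 55500 × 10⁻ᴺ ≤ 236 gives 10ᴺ ≥ 235.2, i.e. N ≥ 2.37.
So 3 decimal places suffice (55.5 m); 2 would allow up to 555 m.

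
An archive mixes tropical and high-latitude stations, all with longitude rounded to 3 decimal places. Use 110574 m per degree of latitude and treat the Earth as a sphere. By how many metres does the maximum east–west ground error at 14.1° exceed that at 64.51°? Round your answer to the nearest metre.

Rounding to 3 decimal places leaves the longitude within ±0.0005° of the true value.
At 14.1°: 0.0005° × 110574 × cos 14.1° = 0.0005 × 110574 × 0.9699 ≈ 53.621 m.
At 64.51°: 0.0005° × 110574 × cos 64.51° = 0.0005 × 110574 × 0.4304 ≈ 23.793 m.
Difference: 53.621 − 23.793 = 29.828 m.

30 metres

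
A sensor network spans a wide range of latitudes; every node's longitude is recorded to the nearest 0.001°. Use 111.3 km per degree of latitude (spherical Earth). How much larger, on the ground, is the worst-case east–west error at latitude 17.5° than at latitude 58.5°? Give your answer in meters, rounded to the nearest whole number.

24 meters

Rounding to 3 decimal places leaves the longitude within ±0.0005° of the true value.
Error at 17.5° = 0.0005° × 111300 × cos 17.5° ≈ 55.65 × 0.9537 = 53.074 m.
Error at 58.5° = 0.0005° × 111300 × cos 58.5° ≈ 55.65 × 0.5225 = 29.077 m.
Difference: 53.074 − 29.077 = 23.997 m.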